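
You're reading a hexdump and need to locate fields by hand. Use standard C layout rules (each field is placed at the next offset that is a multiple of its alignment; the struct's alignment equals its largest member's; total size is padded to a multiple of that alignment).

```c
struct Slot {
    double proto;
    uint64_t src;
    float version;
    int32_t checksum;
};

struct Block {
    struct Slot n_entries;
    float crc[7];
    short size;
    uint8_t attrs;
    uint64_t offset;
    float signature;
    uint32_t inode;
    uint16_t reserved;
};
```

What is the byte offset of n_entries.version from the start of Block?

16

Slot: 0..8  proto  (8B, 8-aligned); 8..16  src  (8B, 8-aligned); 16..20  version  (4B, 4-aligned); 20..24  checksum  (4B, 4-aligned); sizeof = 24, alignof = 8
0..24  n_entries  (24B, 8-aligned)
within Slot: version at 16
0 + 16 = 16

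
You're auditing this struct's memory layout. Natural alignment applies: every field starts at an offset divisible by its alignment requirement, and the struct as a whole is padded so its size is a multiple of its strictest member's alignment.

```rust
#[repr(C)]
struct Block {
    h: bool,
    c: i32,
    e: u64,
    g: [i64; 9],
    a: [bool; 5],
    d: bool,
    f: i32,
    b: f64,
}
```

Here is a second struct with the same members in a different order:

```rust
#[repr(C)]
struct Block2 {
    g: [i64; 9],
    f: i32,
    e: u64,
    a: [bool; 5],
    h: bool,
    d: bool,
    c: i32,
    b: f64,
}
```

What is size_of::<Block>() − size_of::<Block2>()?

0

h at 0 (size 1, align 1) → ends 1
pad 3 to align 4 for c
c at 4 (size 4, align 4) → ends 8
e at 8 (size 8, align 8) → ends 16
g at 16 (size 72, align 8) → ends 88
a at 88 (size 5, align 1) → ends 93
d at 93 (size 1, align 1) → ends 94
pad 2 to align 4 for f
f at 96 (size 4, align 4) → ends 100
pad 4 to align 8 for b
b at 104 (size 8, align 8) → ends 112
total 112 bytes, alignment 8
— Block2 —
g at 0 (size 72, align 8) → ends 72
f at 72 (size 4, align 4) → ends 76
pad 4 to align 8 for e
e at 80 (size 8, align 8) → ends 88
a at 88 (size 5, align 1) → ends 93
h at 93 (size 1, align 1) → ends 94
d at 94 (size 1, align 1) → ends 95
pad 1 to align 4 for c
c at 96 (size 4, align 4) → ends 100
pad 4 to align 8 for b
b at 104 (size 8, align 8) → ends 112
total 112 bytes, alignment 8
112 − 112 = 0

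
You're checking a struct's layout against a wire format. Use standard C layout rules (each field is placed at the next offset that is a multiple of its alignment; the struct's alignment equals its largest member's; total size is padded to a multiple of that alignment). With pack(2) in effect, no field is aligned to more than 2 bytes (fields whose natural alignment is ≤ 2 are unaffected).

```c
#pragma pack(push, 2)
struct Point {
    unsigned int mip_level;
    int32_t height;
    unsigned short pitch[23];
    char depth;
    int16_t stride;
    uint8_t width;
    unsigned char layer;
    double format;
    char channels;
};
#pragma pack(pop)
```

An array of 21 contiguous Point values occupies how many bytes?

@0: mip_level [4B, align 2] → 4
@4: height [4B, align 2] → 8
@8: pitch [46B, align 2] → 54
@54: depth [1B, align 1] → 55
+1 pad (align 2)
@56: stride [2B, align 2] → 58
@58: width [1B, align 1] → 59
@59: layer [1B, align 1] → 60
@60: format [8B, align 2] → 68
@68: channels [1B, align 1] → 69
+1 tail pad (align 2)
size 70, align 2
array of 21: 21 × 70 = 1470

1470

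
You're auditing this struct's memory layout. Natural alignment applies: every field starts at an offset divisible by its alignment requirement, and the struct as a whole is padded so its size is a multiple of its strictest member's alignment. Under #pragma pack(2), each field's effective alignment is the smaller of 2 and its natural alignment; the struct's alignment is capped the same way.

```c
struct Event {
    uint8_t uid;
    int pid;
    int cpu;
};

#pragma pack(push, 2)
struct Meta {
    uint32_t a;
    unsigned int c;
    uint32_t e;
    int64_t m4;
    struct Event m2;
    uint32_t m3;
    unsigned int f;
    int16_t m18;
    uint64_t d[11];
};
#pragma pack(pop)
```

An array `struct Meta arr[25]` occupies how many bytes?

Event: @0: uid [1B, align 1] → 1; +3 pad (align 4); @4: pid [4B, align 4] → 8; @8: cpu [4B, align 4] → 12; size 12, align 4
@0: a [4B, align 2] → 4
@4: c [4B, align 2] → 8
@8: e [4B, align 2] → 12
@12: m4 [8B, align 2] → 20
@20: m2 [12B, align 2] → 32
@32: m3 [4B, align 2] → 36
@36: f [4B, align 2] → 40
@40: m18 [2B, align 2] → 42
@42: d [88B, align 2] → 130
size 130, align 2
array of 25: 25 × 130 = 3250

3250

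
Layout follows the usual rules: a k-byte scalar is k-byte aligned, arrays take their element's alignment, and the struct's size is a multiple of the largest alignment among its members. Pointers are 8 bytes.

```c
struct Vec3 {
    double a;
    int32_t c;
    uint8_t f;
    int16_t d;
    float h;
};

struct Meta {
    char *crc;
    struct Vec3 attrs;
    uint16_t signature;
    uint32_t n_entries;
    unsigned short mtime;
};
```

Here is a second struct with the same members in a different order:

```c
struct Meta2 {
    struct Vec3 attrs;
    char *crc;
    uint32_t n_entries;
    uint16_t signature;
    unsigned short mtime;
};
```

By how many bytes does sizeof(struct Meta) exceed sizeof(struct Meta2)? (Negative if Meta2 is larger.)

Vec3: a at 0 (size 8, align 8) → ends 8; c at 8 (size 4, align 4) → ends 12; f at 12 (size 1, align 1) → ends 13; pad 1 to align 2 for d; d at 14 (size 2, align 2) → ends 16; h at 16 (size 4, align 4) → ends 20; tail pad 4 to reach multiple of 8; total 24 bytes, alignment 8
crc at 0 (size 8, align 8) → ends 8
attrs at 8 (size 24, align 8) → ends 32
signature at 32 (size 2, align 2) → ends 34
pad 2 to align 4 for n_entries
n_entries at 36 (size 4, align 4) → ends 40
mtime at 40 (size 2, align 2) → ends 42
tail pad 6 to reach multiple of 8
total 48 bytes, alignment 8
— Meta2 —
attrs at 0 (size 24, align 8) → ends 24
crc at 24 (size 8, align 8) → ends 32
n_entries at 32 (size 4, align 4) → ends 36
signature at 36 (size 2, align 2) → ends 38
mtime at 38 (size 2, align 2) → ends 40
total 40 bytes, alignment 8
48 − 40 = 8

8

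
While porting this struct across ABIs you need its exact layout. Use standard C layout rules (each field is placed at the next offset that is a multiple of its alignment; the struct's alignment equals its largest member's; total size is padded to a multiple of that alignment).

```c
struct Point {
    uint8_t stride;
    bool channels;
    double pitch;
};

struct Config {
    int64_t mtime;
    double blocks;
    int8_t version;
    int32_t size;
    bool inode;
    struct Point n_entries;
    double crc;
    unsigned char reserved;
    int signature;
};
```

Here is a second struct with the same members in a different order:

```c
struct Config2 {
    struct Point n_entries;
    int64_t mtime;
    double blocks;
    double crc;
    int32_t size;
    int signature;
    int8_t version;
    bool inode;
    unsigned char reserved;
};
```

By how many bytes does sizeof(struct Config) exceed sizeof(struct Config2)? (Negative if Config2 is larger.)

Point: stride at 0 (size 1, align 1) → ends 1; channels at 1 (size 1, align 1) → ends 2; pad 6 to align 8 for pitch; pitch at 8 (size 8, align 8) → ends 16; total 16 bytes, alignment 8
mtime at 0 (size 8, align 8) → ends 8
blocks at 8 (size 8, align 8) → ends 16
version at 16 (size 1, align 1) → ends 17
pad 3 to align 4 for size
size at 20 (size 4, align 4) → ends 24
inode at 24 (size 1, align 1) → ends 25
pad 7 to align 8 for n_entries
n_entries at 32 (size 16, align 8) → ends 48
crc at 48 (size 8, align 8) → ends 56
reserved at 56 (size 1, align 1) → ends 57
pad 3 to align 4 for signature
signature at 60 (size 4, align 4) → ends 64
total 64 bytes, alignment 8
— Config2 —
n_entries at 0 (size 16, align 8) → ends 16
mtime at 16 (size 8, align 8) → ends 24
blocks at 24 (size 8, align 8) → ends 32
crc at 32 (size 8, align 8) → ends 40
size at 40 (size 4, align 4) → ends 44
signature at 44 (size 4, align 4) → ends 48
version at 48 (size 1, align 1) → ends 49
inode at 49 (size 1, align 1) → ends 50
reserved at 50 (size 1, align 1) → ends 51
tail pad 5 to reach multiple of 8
total 56 bytes, alignment 8
64 − 56 = 8

8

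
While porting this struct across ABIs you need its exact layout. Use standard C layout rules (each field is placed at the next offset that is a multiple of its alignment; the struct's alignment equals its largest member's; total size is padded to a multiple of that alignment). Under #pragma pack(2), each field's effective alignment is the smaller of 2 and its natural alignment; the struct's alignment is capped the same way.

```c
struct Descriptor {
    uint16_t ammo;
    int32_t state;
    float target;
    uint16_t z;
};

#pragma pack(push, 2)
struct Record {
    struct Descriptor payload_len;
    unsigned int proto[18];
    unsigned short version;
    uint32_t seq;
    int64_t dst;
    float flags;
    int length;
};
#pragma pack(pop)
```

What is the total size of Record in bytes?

110

Descriptor: @0: ammo [2B, align 2] → 2; +2 pad (align 4); @4: state [4B, align 4] → 8; @8: target [4B, align 4] → 12; @12: z [2B, align 2] → 14; +2 tail pad (align 4); size 16, align 4
@0: payload_len [16B, align 2] → 16
@16: proto [72B, align 2] → 88
@88: version [2B, align 2] → 90
@90: seq [4B, align 2] → 94
@94: dst [8B, align 2] → 102
@102: flags [4B, align 2] → 106
@106: length [4B, align 2] → 110
size 110, align 2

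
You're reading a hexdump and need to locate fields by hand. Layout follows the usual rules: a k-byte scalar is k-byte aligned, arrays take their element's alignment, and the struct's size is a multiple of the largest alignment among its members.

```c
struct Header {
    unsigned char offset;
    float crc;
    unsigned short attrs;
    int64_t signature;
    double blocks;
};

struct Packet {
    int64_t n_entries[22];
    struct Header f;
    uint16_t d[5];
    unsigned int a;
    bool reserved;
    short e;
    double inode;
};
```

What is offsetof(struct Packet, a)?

220

Header: @0: offset [1B, align 1] → 1; +3 pad (align 4); @4: crc [4B, align 4] → 8; @8: attrs [2B, align 2] → 10; +6 pad (align 8); @16: signature [8B, align 8] → 24; @24: blocks [8B, align 8] → 32; size 32, align 8
@0: n_entries [176B, align 8] → 176
@176: f [32B, align 8] → 208
@208: d [10B, align 2] → 218
+2 pad (align 4)
@220: a [4B, align 4] → 224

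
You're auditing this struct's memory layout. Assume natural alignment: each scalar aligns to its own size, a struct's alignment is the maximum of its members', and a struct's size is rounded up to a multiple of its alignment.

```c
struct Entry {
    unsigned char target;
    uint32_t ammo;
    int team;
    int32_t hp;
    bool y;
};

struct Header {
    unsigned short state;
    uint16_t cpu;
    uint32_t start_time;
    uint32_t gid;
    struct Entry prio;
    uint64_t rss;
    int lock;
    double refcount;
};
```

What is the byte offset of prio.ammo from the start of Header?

16

Entry: target at 0 (size 1, align 1) → ends 1; pad 3 to align 4 for ammo; ammo at 4 (size 4, align 4) → ends 8; team at 8 (size 4, align 4) → ends 12; hp at 12 (size 4, align 4) → ends 16; y at 16 (size 1, align 1) → ends 17; tail pad 3 to reach multiple of 4; total 20 bytes, alignment 4
state at 0 (size 2, align 2) → ends 2
cpu at 2 (size 2, align 2) → ends 4
start_time at 4 (size 4, align 4) → ends 8
gid at 8 (size 4, align 4) → ends 12
prio at 12 (size 20, align 4) → ends 32
within Entry: ammo at 4
12 + 4 = 16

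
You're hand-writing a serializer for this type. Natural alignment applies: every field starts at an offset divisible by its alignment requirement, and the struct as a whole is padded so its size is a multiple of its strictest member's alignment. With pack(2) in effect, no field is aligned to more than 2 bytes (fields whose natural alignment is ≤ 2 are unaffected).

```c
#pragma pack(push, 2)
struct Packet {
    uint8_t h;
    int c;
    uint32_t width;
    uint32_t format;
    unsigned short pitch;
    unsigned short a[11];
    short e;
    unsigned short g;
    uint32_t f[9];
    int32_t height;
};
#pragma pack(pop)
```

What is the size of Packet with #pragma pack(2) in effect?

h at 0 (size 1, align 1) → ends 1
pad 1 to align 2 for c
c at 2 (size 4, align 2) → ends 6
width at 6 (size 4, align 2) → ends 10
format at 10 (size 4, align 2) → ends 14
pitch at 14 (size 2, align 2) → ends 16
a at 16 (size 22, align 2) → ends 38
e at 38 (size 2, align 2) → ends 40
g at 40 (size 2, align 2) → ends 42
f at 42 (size 36, align 2) → ends 78
height at 78 (size 4, align 2) → ends 82
total 82 bytes, alignment 2

82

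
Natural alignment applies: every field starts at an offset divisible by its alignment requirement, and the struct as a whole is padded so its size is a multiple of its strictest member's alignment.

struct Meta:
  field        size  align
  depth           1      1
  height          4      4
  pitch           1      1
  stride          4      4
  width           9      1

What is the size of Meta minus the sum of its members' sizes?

depth at 0 (size 1, align 1) → ends 1
pad 3 to align 4 for height
height at 4 (size 4, align 4) → ends 8
pitch at 8 (size 1, align 1) → ends 9
pad 3 to align 4 for stride
stride at 12 (size 4, align 4) → ends 16
width at 16 (size 9, align 1) → ends 25
tail pad 3 to reach multiple of 4
total 28 bytes, alignment 4
data bytes 19, size 28 → padding 9

9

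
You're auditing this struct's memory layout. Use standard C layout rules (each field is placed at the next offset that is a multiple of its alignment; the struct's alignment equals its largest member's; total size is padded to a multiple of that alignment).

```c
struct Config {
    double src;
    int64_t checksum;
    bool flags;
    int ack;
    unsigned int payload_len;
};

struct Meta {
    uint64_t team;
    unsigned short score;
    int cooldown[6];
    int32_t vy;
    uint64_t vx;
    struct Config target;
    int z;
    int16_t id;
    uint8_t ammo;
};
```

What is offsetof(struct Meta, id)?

Config: src at 0 (size 8, align 8) → ends 8; checksum at 8 (size 8, align 8) → ends 16; flags at 16 (size 1, align 1) → ends 17; pad 3 to align 4 for ack; ack at 20 (size 4, align 4) → ends 24; payload_len at 24 (size 4, align 4) → ends 28; tail pad 4 to reach multiple of 8; total 32 bytes, alignment 8
team at 0 (size 8, align 8) → ends 8
score at 8 (size 2, align 2) → ends 10
pad 2 to align 4 for cooldown
cooldown at 12 (size 24, align 4) → ends 36
vy at 36 (size 4, align 4) → ends 40
vx at 40 (size 8, align 8) → ends 48
target at 48 (size 32, align 8) → ends 80
z at 80 (size 4, align 4) → ends 84
id at 84 (size 2, align 2) → ends 86

84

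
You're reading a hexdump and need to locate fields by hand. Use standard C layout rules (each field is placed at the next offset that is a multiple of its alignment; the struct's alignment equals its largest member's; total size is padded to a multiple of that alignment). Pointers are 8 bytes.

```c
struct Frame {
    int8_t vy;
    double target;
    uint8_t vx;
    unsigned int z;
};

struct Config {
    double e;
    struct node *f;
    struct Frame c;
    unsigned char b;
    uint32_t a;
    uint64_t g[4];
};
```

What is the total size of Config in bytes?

80 bytes

Frame: vy at 0 (size 1, align 1) → ends 1; pad 7 to align 8 for target; target at 8 (size 8, align 8) → ends 16; vx at 16 (size 1, align 1) → ends 17; pad 3 to align 4 for z; z at 20 (size 4, align 4) → ends 24; total 24 bytes, alignment 8
e at 0 (size 8, align 8) → ends 8
f at 8 (size 8, align 8) → ends 16
c at 16 (size 24, align 8) → ends 40
b at 40 (size 1, align 1) → ends 41
pad 3 to align 4 for a
a at 44 (size 4, align 4) → ends 48
g at 48 (size 32, align 8) → ends 80
total 80 bytes, alignment 8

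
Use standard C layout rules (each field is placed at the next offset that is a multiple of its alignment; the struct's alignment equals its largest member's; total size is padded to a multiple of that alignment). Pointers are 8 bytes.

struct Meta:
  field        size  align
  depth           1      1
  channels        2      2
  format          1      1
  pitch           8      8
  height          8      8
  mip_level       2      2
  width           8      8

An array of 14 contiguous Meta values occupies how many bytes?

560

depth at 0 (size 1, align 1) → ends 1
pad 1 to align 2 for channels
channels at 2 (size 2, align 2) → ends 4
format at 4 (size 1, align 1) → ends 5
pad 3 to align 8 for pitch
pitch at 8 (size 8, align 8) → ends 16
height at 16 (size 8, align 8) → ends 24
mip_level at 24 (size 2, align 2) → ends 26
pad 6 to align 8 for width
width at 32 (size 8, align 8) → ends 40
total 40 bytes, alignment 8
array of 14: 14 × 40 = 560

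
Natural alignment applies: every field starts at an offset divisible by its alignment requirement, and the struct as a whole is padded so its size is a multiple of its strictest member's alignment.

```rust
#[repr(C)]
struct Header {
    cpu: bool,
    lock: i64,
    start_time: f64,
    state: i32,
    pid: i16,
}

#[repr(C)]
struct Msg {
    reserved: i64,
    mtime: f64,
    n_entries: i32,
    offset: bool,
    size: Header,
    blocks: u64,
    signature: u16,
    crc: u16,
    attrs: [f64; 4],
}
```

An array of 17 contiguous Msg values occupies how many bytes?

1768

Header: cpu at 0 (size 1, align 1) → ends 1; pad 7 to align 8 for lock; lock at 8 (size 8, align 8) → ends 16; start_time at 16 (size 8, align 8) → ends 24; state at 24 (size 4, align 4) → ends 28; pid at 28 (size 2, align 2) → ends 30; tail pad 2 to reach multiple of 8; total 32 bytes, alignment 8
reserved at 0 (size 8, align 8) → ends 8
mtime at 8 (size 8, align 8) → ends 16
n_entries at 16 (size 4, align 4) → ends 20
offset at 20 (size 1, align 1) → ends 21
pad 3 to align 8 for size
size at 24 (size 32, align 8) → ends 56
blocks at 56 (size 8, align 8) → ends 64
signature at 64 (size 2, align 2) → ends 66
crc at 66 (size 2, align 2) → ends 68
pad 4 to align 8 for attrs
attrs at 72 (size 32, align 8) → ends 104
total 104 bytes, alignment 8
array of 17: 17 × 104 = 1768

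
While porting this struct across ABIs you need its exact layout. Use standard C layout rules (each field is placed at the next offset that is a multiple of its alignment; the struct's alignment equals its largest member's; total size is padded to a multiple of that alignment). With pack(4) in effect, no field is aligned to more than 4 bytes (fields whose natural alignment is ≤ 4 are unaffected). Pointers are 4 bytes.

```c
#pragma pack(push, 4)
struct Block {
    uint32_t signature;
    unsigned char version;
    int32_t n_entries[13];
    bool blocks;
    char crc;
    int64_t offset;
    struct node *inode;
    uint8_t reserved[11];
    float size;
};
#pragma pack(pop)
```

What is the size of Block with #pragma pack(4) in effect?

@0: signature [4B, align 4] → 4
@4: version [1B, align 1] → 5
+3 pad (align 4)
@8: n_entries [52B, align 4] → 60
@60: blocks [1B, align 1] → 61
@61: crc [1B, align 1] → 62
+2 pad (align 4)
@64: offset [8B, align 4] → 72
@72: inode [4B, align 4] → 76
@76: reserved [11B, align 1] → 87
+1 pad (align 4)
@88: size [4B, align 4] → 92
size 92, align 4

92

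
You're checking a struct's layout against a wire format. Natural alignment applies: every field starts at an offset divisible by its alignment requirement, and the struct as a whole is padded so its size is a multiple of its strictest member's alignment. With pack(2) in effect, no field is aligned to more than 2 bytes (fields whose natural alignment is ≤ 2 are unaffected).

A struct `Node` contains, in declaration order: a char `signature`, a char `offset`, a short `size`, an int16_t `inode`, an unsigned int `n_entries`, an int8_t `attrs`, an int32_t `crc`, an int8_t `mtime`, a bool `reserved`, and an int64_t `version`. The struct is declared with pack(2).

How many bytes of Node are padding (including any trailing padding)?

1

@0: signature [1B, align 1] → 1
@1: offset [1B, align 1] → 2
@2: size [2B, align 2] → 4
@4: inode [2B, align 2] → 6
@6: n_entries [4B, align 2] → 10
@10: attrs [1B, align 1] → 11
+1 pad (align 2)
@12: crc [4B, align 2] → 16
@16: mtime [1B, align 1] → 17
@17: reserved [1B, align 1] → 18
@18: version [8B, align 2] → 26
size 26, align 2
data bytes 25, size 26 → padding 1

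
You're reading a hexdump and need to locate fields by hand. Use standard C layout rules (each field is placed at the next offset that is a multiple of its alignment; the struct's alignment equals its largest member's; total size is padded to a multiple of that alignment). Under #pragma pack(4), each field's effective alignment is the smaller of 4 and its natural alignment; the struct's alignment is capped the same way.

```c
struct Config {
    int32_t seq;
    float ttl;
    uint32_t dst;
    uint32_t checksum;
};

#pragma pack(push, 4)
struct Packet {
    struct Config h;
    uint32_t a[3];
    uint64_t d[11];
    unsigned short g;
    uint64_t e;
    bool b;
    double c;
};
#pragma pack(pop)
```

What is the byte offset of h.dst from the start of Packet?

Config: @0: seq [4B, align 4] → 4; @4: ttl [4B, align 4] → 8; @8: dst [4B, align 4] → 12; @12: checksum [4B, align 4] → 16; size 16, align 4
@0: h [16B, align 4] → 16
within Config: dst at 8
0 + 8 = 8

8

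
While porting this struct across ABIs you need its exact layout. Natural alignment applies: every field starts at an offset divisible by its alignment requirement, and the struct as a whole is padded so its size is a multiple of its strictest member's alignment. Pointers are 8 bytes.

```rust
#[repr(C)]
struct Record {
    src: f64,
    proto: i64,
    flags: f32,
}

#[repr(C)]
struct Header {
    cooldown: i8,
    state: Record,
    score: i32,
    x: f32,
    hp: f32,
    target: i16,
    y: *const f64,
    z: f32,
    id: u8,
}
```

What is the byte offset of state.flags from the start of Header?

Record: 0..8  src  (8B, 8-aligned); 8..16  proto  (8B, 8-aligned); 16..20  flags  (4B, 4-aligned); 20..24  -- tail padding (4B); sizeof = 24, alignof = 8
0..1  cooldown  (1B, 1-aligned)
1..8  -- padding (7B)
8..32  state  (24B, 8-aligned)
within Record: flags at 16
8 + 16 = 24

24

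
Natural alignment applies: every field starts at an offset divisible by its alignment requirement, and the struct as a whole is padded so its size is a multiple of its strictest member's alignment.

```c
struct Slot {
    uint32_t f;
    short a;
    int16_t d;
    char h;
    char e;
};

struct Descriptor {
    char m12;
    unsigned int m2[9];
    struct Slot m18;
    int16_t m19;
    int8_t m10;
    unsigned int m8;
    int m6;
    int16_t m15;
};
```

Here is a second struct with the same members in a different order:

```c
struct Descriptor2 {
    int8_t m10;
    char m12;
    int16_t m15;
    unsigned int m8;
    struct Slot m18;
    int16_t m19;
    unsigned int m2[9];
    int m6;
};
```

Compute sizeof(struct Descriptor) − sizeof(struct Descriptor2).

4

Slot: @0: f [4B, align 4] → 4; @4: a [2B, align 2] → 6; @6: d [2B, align 2] → 8; @8: h [1B, align 1] → 9; @9: e [1B, align 1] → 10; +2 tail pad (align 4); size 12, align 4
@0: m12 [1B, align 1] → 1
+3 pad (align 4)
@4: m2 [36B, align 4] → 40
@40: m18 [12B, align 4] → 52
@52: m19 [2B, align 2] → 54
@54: m10 [1B, align 1] → 55
+1 pad (align 4)
@56: m8 [4B, align 4] → 60
@60: m6 [4B, align 4] → 64
@64: m15 [2B, align 2] → 66
+2 tail pad (align 4)
size 68, align 4
— Descriptor2 —
@0: m10 [1B, align 1] → 1
@1: m12 [1B, align 1] → 2
@2: m15 [2B, align 2] → 4
@4: m8 [4B, align 4] → 8
@8: m18 [12B, align 4] → 20
@20: m19 [2B, align 2] → 22
+2 pad (align 4)
@24: m2 [36B, align 4] → 60
@60: m6 [4B, align 4] → 64
size 64, align 4
68 − 64 = 4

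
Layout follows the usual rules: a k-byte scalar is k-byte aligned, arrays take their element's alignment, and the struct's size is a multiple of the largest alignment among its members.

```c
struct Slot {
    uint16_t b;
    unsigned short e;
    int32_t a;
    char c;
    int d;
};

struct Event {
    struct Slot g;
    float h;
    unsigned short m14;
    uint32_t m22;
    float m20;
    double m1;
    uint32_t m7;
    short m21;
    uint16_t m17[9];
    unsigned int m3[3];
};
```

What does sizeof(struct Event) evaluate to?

Slot: @0: b [2B, align 2] → 2; @2: e [2B, align 2] → 4; @4: a [4B, align 4] → 8; @8: c [1B, align 1] → 9; +3 pad (align 4); @12: d [4B, align 4] → 16; size 16, align 4
@0: g [16B, align 4] → 16
@16: h [4B, align 4] → 20
@20: m14 [2B, align 2] → 22
+2 pad (align 4)
@24: m22 [4B, align 4] → 28
@28: m20 [4B, align 4] → 32
@32: m1 [8B, align 8] → 40
@40: m7 [4B, align 4] → 44
@44: m21 [2B, align 2] → 46
@46: m17 [18B, align 2] → 64
@64: m3 [12B, align 4] → 76
+4 tail pad (align 8)
size 80, align 8

80 bytes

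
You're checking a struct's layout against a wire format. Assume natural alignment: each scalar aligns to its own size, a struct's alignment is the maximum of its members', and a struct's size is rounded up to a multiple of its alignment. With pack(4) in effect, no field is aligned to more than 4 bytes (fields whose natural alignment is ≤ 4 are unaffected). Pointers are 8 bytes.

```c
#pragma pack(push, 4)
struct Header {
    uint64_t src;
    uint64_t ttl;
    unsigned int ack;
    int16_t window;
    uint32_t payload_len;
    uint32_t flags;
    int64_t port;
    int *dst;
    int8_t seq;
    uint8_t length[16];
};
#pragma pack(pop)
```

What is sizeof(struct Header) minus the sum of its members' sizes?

5

@0: src [8B, align 4] → 8
@8: ttl [8B, align 4] → 16
@16: ack [4B, align 4] → 20
@20: window [2B, align 2] → 22
+2 pad (align 4)
@24: payload_len [4B, align 4] → 28
@28: flags [4B, align 4] → 32
@32: port [8B, align 4] → 40
@40: dst [8B, align 4] → 48
@48: seq [1B, align 1] → 49
@49: length [16B, align 1] → 65
+3 tail pad (align 4)
size 68, align 4
data bytes 63, size 68 → padding 5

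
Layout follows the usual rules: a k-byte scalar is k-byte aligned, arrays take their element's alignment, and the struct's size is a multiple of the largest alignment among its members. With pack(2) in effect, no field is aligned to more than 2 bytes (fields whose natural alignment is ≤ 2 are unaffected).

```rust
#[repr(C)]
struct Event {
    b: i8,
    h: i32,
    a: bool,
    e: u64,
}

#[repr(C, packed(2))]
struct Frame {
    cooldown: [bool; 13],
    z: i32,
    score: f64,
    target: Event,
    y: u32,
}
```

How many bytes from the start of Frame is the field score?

18

Event: b at 0 (size 1, align 1) → ends 1; pad 3 to align 4 for h; h at 4 (size 4, align 4) → ends 8; a at 8 (size 1, align 1) → ends 9; pad 7 to align 8 for e; e at 16 (size 8, align 8) → ends 24; total 24 bytes, alignment 8
cooldown at 0 (size 13, align 1) → ends 13
pad 1 to align 2 for z
z at 14 (size 4, align 2) → ends 18
score at 18 (size 8, align 2) → ends 26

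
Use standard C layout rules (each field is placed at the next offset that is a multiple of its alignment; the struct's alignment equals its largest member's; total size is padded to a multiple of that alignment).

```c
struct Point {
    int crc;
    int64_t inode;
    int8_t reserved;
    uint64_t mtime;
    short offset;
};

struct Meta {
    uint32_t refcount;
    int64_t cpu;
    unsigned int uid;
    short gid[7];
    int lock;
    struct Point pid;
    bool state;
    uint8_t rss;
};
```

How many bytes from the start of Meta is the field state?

Point: 0..4  crc  (4B, 4-aligned); 4..8  -- padding (4B); 8..16  inode  (8B, 8-aligned); 16..17  reserved  (1B, 1-aligned); 17..24  -- padding (7B); 24..32  mtime  (8B, 8-aligned); 32..34  offset  (2B, 2-aligned); 34..40  -- tail padding (6B); sizeof = 40, alignof = 8
0..4  refcount  (4B, 4-aligned)
4..8  -- padding (4B)
8..16  cpu  (8B, 8-aligned)
16..20  uid  (4B, 4-aligned)
20..34  gid  (14B, 2-aligned)
34..36  -- padding (2B)
36..40  lock  (4B, 4-aligned)
40..80  pid  (40B, 8-aligned)
80..81  state  (1B, 1-aligned)

80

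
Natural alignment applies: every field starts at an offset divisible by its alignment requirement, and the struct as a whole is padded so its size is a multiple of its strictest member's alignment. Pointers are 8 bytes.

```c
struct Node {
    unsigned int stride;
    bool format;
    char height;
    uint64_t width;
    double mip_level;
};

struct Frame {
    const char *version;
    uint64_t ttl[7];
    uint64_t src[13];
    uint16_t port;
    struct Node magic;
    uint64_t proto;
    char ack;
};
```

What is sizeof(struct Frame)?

216 bytes

Node: stride at 0 (size 4, align 4) → ends 4; format at 4 (size 1, align 1) → ends 5; height at 5 (size 1, align 1) → ends 6; pad 2 to align 8 for width; width at 8 (size 8, align 8) → ends 16; mip_level at 16 (size 8, align 8) → ends 24; total 24 bytes, alignment 8
version at 0 (size 8, align 8) → ends 8
ttl at 8 (size 56, align 8) → ends 64
src at 64 (size 104, align 8) → ends 168
port at 168 (size 2, align 2) → ends 170
pad 6 to align 8 for magic
magic at 176 (size 24, align 8) → ends 200
proto at 200 (size 8, align 8) → ends 208
ack at 208 (size 1, align 1) → ends 209
tail pad 7 to reach multiple of 8
total 216 bytes, alignment 8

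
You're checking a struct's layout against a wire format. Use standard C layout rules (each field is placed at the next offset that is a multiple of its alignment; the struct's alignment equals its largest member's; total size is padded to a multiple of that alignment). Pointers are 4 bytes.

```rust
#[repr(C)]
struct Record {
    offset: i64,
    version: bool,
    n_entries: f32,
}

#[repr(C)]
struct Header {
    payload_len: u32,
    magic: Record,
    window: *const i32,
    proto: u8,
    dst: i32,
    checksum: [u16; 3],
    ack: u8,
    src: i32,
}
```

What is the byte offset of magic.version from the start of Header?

16

Record: @0: offset [8B, align 8] → 8; @8: version [1B, align 1] → 9; +3 pad (align 4); @12: n_entries [4B, align 4] → 16; size 16, align 8
@0: payload_len [4B, align 4] → 4
+4 pad (align 8)
@8: magic [16B, align 8] → 24
within Record: version at 8
8 + 8 = 16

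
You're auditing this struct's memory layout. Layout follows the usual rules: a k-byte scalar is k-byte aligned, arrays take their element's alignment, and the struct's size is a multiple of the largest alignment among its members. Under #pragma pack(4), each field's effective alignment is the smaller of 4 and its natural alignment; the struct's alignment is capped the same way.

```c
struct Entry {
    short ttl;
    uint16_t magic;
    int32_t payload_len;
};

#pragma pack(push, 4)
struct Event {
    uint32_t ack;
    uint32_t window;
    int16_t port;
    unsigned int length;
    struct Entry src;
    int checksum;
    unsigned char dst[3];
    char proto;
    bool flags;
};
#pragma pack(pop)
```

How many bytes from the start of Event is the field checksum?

24

Entry: ttl at 0 (size 2, align 2) → ends 2; magic at 2 (size 2, align 2) → ends 4; payload_len at 4 (size 4, align 4) → ends 8; total 8 bytes, alignment 4
ack at 0 (size 4, align 4) → ends 4
window at 4 (size 4, align 4) → ends 8
port at 8 (size 2, align 2) → ends 10
pad 2 to align 4 for length
length at 12 (size 4, align 4) → ends 16
src at 16 (size 8, align 4) → ends 24
checksum at 24 (size 4, align 4) → ends 28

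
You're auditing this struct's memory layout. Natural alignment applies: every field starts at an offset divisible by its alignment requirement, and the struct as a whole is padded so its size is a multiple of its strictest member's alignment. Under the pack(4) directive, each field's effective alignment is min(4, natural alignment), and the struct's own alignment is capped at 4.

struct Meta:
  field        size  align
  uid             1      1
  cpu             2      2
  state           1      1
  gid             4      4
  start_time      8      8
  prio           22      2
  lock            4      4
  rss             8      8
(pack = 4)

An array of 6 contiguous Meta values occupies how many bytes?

0..1  uid  (1B, 1-aligned)
1..2  -- padding (1B)
2..4  cpu  (2B, 2-aligned)
4..5  state  (1B, 1-aligned)
5..8  -- padding (3B)
8..12  gid  (4B, 4-aligned)
12..20  start_time  (8B, 4-aligned)
20..42  prio  (22B, 2-aligned)
42..44  -- padding (2B)
44..48  lock  (4B, 4-aligned)
48..56  rss  (8B, 4-aligned)
sizeof = 56, alignof = 4
array of 6: 6 × 56 = 336

336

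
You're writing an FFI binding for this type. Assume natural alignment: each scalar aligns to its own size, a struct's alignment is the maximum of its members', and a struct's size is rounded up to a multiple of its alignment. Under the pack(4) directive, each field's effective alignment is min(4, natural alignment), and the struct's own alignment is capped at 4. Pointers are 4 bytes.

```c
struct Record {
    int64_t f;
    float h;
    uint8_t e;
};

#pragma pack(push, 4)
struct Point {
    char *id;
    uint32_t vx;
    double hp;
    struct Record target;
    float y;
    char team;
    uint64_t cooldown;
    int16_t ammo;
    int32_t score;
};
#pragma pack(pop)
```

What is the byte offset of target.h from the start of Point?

24

Record: f at 0 (size 8, align 8) → ends 8; h at 8 (size 4, align 4) → ends 12; e at 12 (size 1, align 1) → ends 13; tail pad 3 to reach multiple of 8; total 16 bytes, alignment 8
id at 0 (size 4, align 4) → ends 4
vx at 4 (size 4, align 4) → ends 8
hp at 8 (size 8, align 4) → ends 16
target at 16 (size 16, align 4) → ends 32
within Record: h at 8
16 + 8 = 24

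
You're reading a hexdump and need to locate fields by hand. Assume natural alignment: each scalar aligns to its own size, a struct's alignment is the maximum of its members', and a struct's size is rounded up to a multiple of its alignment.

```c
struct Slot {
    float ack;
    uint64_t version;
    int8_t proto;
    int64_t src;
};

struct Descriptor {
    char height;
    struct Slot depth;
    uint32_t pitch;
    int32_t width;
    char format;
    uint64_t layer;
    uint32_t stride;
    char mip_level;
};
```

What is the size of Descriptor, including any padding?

Slot: @0: ack [4B, align 4] → 4; +4 pad (align 8); @8: version [8B, align 8] → 16; @16: proto [1B, align 1] → 17; +7 pad (align 8); @24: src [8B, align 8] → 32; size 32, align 8
@0: height [1B, align 1] → 1
+7 pad (align 8)
@8: depth [32B, align 8] → 40
@40: pitch [4B, align 4] → 44
@44: width [4B, align 4] → 48
@48: format [1B, align 1] → 49
+7 pad (align 8)
@56: layer [8B, align 8] → 64
@64: stride [4B, align 4] → 68
@68: mip_level [1B, align 1] → 69
+3 tail pad (align 8)
size 72, align 8

72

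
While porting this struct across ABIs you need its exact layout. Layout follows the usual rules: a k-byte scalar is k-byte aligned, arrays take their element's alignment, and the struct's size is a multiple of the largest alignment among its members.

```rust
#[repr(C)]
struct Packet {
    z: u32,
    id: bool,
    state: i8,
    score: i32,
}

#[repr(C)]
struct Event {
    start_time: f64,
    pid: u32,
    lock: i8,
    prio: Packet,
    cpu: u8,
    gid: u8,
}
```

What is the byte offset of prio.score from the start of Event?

24

Packet: z at 0 (size 4, align 4) → ends 4; id at 4 (size 1, align 1) → ends 5; state at 5 (size 1, align 1) → ends 6; pad 2 to align 4 for score; score at 8 (size 4, align 4) → ends 12; total 12 bytes, alignment 4
start_time at 0 (size 8, align 8) → ends 8
pid at 8 (size 4, align 4) → ends 12
lock at 12 (size 1, align 1) → ends 13
pad 3 to align 4 for prio
prio at 16 (size 12, align 4) → ends 28
within Packet: score at 8
16 + 8 = 24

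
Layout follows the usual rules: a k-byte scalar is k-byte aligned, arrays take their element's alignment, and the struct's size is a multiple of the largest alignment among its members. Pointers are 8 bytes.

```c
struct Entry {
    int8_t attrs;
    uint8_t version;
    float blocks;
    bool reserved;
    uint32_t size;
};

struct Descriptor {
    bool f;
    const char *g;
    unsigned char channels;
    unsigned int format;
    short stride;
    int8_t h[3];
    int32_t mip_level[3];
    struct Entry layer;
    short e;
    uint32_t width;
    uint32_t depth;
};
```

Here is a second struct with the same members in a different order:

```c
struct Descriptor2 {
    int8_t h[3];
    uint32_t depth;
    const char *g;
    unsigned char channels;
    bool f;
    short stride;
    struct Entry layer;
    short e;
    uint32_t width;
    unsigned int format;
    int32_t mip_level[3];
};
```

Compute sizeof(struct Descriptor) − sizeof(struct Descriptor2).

8

Entry: 0..1  attrs  (1B, 1-aligned); 1..2  version  (1B, 1-aligned); 2..4  -- padding (2B); 4..8  blocks  (4B, 4-aligned); 8..9  reserved  (1B, 1-aligned); 9..12  -- padding (3B); 12..16  size  (4B, 4-aligned); sizeof = 16, alignof = 4
0..1  f  (1B, 1-aligned)
1..8  -- padding (7B)
8..16  g  (8B, 8-aligned)
16..17  channels  (1B, 1-aligned)
17..20  -- padding (3B)
20..24  format  (4B, 4-aligned)
24..26  stride  (2B, 2-aligned)
26..29  h  (3B, 1-aligned)
29..32  -- padding (3B)
32..44  mip_level  (12B, 4-aligned)
44..60  layer  (16B, 4-aligned)
60..62  e  (2B, 2-aligned)
62..64  -- padding (2B)
64..68  width  (4B, 4-aligned)
68..72  depth  (4B, 4-aligned)
sizeof = 72, alignof = 8
— Descriptor2 —
0..3  h  (3B, 1-aligned)
3..4  -- padding (1B)
4..8  depth  (4B, 4-aligned)
8..16  g  (8B, 8-aligned)
16..17  channels  (1B, 1-aligned)
17..18  f  (1B, 1-aligned)
18..20  stride  (2B, 2-aligned)
20..36  layer  (16B, 4-aligned)
36..38  e  (2B, 2-aligned)
38..40  -- padding (2B)
40..44  width  (4B, 4-aligned)
44..48  format  (4B, 4-aligned)
48..60  mip_level  (12B, 4-aligned)
60..64  -- tail padding (4B)
sizeof = 64, alignof = 8
72 − 64 = 8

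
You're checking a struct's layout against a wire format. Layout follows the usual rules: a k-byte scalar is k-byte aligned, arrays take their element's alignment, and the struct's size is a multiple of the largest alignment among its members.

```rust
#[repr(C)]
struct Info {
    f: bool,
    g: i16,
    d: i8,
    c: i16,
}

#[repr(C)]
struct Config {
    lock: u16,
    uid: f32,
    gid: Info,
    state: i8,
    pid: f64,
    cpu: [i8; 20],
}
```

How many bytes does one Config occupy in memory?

Info: f at 0 (size 1, align 1) → ends 1; pad 1 to align 2 for g; g at 2 (size 2, align 2) → ends 4; d at 4 (size 1, align 1) → ends 5; pad 1 to align 2 for c; c at 6 (size 2, align 2) → ends 8; total 8 bytes, alignment 2
lock at 0 (size 2, align 2) → ends 2
pad 2 to align 4 for uid
uid at 4 (size 4, align 4) → ends 8
gid at 8 (size 8, align 2) → ends 16
state at 16 (size 1, align 1) → ends 17
pad 7 to align 8 for pid
pid at 24 (size 8, align 8) → ends 32
cpu at 32 (size 20, align 1) → ends 52
tail pad 4 to reach multiple of 8
total 56 bytes, alignment 8

56 bytes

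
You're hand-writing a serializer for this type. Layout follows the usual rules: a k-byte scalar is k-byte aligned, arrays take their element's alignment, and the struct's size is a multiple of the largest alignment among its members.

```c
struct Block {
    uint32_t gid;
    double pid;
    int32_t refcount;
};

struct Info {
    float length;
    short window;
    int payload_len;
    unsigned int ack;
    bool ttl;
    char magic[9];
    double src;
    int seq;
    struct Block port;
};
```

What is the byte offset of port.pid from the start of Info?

Block: @0: gid [4B, align 4] → 4; +4 pad (align 8); @8: pid [8B, align 8] → 16; @16: refcount [4B, align 4] → 20; +4 tail pad (align 8); size 24, align 8
@0: length [4B, align 4] → 4
@4: window [2B, align 2] → 6
+2 pad (align 4)
@8: payload_len [4B, align 4] → 12
@12: ack [4B, align 4] → 16
@16: ttl [1B, align 1] → 17
@17: magic [9B, align 1] → 26
+6 pad (align 8)
@32: src [8B, align 8] → 40
@40: seq [4B, align 4] → 44
+4 pad (align 8)
@48: port [24B, align 8] → 72
within Block: pid at 8
48 + 8 = 56

56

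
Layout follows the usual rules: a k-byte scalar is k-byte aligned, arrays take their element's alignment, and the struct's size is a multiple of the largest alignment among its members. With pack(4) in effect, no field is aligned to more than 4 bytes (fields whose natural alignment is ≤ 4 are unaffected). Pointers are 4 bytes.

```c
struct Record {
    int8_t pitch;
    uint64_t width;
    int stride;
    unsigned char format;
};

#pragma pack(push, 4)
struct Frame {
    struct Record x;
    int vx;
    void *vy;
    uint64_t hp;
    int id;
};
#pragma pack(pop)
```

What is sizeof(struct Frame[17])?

Record: pitch at 0 (size 1, align 1) → ends 1; pad 7 to align 8 for width; width at 8 (size 8, align 8) → ends 16; stride at 16 (size 4, align 4) → ends 20; format at 20 (size 1, align 1) → ends 21; tail pad 3 to reach multiple of 8; total 24 bytes, alignment 8
x at 0 (size 24, align 4) → ends 24
vx at 24 (size 4, align 4) → ends 28
vy at 28 (size 4, align 4) → ends 32
hp at 32 (size 8, align 4) → ends 40
id at 40 (size 4, align 4) → ends 44
total 44 bytes, alignment 4
array of 17: 17 × 44 = 748

748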